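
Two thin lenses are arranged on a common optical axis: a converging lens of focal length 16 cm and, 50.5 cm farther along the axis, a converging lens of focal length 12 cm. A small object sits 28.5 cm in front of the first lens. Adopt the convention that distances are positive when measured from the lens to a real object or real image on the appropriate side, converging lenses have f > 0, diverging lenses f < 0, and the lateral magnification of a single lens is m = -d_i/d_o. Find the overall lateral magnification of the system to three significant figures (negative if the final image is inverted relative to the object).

Applying the thin-lens equation to the first lens, 1/16 = 1/28.5 + 1/d_i1, which gives d_i1 = 36.480 cm.
Its lateral magnification is m_1 = -d_i1/d_o1 = -(36.480)/28.5 = -1.2800.
The intermediate image is 36.480 cm to the right of lens 1, so d_o2 = L - d_i1 = 50.5 - 36.480 = 14.020 cm.
Applying the thin-lens equation again with f_2 = 12 cm and d_o2 = 14.020 cm gives d_i2 = 83.287 cm.
m_2 = -(83.287)/(14.020) = -5.9406.
Overall magnification: m = m_1 m_2 = 7.6040.

7.60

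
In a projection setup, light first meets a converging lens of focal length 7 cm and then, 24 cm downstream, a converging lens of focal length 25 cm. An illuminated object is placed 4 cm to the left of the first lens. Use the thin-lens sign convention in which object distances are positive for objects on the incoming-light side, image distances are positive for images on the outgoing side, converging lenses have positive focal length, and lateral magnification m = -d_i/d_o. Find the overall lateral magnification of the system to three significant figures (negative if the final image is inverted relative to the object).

Lens 1: 1/d_i1 = 1/f_1 - 1/d_o1 = 1/7 - 1/4 = -0.10714 cm^-1, so d_i1 = -9.333 cm.
m_1 = -(-9.333)/4 = 2.3333.
With d_i1 < 0 the first image is virtual and lies on the object side; the object distance for lens 2 is d_o2 = 24 - (-9.333) = 33.333 cm.
Lens 2: 1/d_i2 = 1/f_2 - 1/d_o2 = 1/25 - 1/(33.333) = 0.01000 cm^-1, so d_i2 = 100.000 cm.
m_2 = -(100.000)/(33.333) = -3.0000.
Total m = m_1 x m_2 = (2.3333)(-3.0000) = -7.0000.

-7.00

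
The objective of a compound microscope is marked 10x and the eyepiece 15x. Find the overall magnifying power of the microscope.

150

The overall magnification of a compound microscope is the product of the objective and eyepiece magnifications:
M = M_obj x M_eye = 10 x 15 = 150.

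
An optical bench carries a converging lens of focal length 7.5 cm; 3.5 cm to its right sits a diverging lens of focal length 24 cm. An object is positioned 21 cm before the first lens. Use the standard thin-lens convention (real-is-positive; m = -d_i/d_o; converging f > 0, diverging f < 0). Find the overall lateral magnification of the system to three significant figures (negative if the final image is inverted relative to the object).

First lens: d_i1 = 1/(1/7.5 - 1/21) = 11.667 cm.
m_1 = -(11.667)/21 = -0.5556.
Since 11.667 cm > 3.5 cm, the first image lies past the second lens and serves as a virtual object: d_o2 = L - d_i1 = -8.167 cm.
Second lens: d_i2 = 1/(1/(-24) - 1/(-8.167)) = 12.379 cm.
m_2 = -(12.379)/(-8.167) = 1.5158.
The system's lateral magnification is m_1 m_2 = (-0.5556)(1.5158) = -0.8421.

-0.842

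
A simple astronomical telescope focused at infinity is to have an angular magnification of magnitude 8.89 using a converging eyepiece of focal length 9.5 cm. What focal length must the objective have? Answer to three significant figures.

84.5 cm

|M| = f_obj/|f_eye|, so f_obj = |M| x |f_eye| = 8.89 x 9.5 = 84.455 cm.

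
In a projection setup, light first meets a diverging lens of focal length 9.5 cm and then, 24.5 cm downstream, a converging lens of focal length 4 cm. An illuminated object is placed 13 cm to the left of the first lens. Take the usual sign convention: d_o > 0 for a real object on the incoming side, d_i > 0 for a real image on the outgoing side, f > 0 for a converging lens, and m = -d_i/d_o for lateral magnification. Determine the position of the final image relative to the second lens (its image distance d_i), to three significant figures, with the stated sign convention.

4.62 cm

Lens 1: 1/d_i1 = 1/f_1 - 1/d_o1 = 1/(-9.5) - 1/13 = -0.18219 cm^-1, so d_i1 = -5.489 cm.
The intermediate image is virtual, 5.489 cm to the left of lens 1, so d_o2 = L - d_i1 = 24.5 - (-5.489) = 29.989 cm.
Lens 2: 1/d_i2 = 1/f_2 - 1/d_o2 = 1/4 - 1/(29.989) = 0.21665 cm^-1, so d_i2 = 4.616 cm.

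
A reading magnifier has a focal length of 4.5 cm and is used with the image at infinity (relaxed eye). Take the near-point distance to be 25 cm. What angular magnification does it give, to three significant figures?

M = D/f = 25/4.5 = 5.556.

5.56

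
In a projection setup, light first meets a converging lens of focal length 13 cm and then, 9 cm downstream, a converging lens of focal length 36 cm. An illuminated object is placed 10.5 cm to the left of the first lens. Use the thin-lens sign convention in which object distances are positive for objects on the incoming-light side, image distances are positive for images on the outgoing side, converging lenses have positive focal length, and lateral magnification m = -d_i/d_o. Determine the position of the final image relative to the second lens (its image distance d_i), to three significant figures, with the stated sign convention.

83.0 cm

First lens: d_i1 = 1/(1/13 - 1/10.5) = -54.600 cm.
With d_i1 < 0 the first image is virtual and lies on the object side; the object distance for lens 2 is d_o2 = 9 - (-54.600) = 63.600 cm.
Second lens: d_i2 = 1/(1/36 - 1/(63.600)) = 82.957 cm.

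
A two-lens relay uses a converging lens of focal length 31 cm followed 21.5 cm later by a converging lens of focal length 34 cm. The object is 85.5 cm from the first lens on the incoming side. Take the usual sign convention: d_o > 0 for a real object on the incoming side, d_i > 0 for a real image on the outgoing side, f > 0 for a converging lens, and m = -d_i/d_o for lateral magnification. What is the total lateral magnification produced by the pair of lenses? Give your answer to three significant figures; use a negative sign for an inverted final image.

Applying the thin-lens equation to the first lens, 1/31 = 1/85.5 + 1/d_i1, which gives d_i1 = 48.633 cm.
Its lateral magnification is m_1 = -d_i1/d_o1 = -(48.633)/85.5 = -0.5688.
This image would form 48.633 cm past lens 1, i.e. 27.133 cm beyond lens 2, so it is a virtual object for lens 2: d_o2 = 21.5 - 48.633 = -27.133 cm.
Applying the thin-lens equation again with f_2 = 34 cm and d_o2 = -27.133 cm gives d_i2 = 15.090 cm.
m_2 = -(15.090)/(-27.133) = 0.5562.
Total m = m_1 x m_2 = (-0.5688)(0.5562) = -0.3164.

-0.316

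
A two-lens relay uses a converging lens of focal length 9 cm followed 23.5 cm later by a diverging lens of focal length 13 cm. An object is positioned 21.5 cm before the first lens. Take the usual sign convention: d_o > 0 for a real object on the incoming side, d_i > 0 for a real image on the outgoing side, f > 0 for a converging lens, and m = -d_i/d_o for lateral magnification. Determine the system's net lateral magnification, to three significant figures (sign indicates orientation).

Applying the thin-lens equation to the first lens, 1/9 = 1/21.5 + 1/d_i1, which gives d_i1 = 15.480 cm.
Its lateral magnification is m_1 = -d_i1/d_o1 = -(15.480)/21.5 = -0.7200.
The intermediate image is 15.480 cm to the right of lens 1, so d_o2 = L - d_i1 = 23.5 - 15.480 = 8.020 cm.
Applying the thin-lens equation again with f_2 = -13 cm and d_o2 = 8.020 cm gives d_i2 = -4.960 cm.
m_2 = -(-4.960)/(8.020) = 0.6185.
The system's lateral magnification is m_1 m_2 = (-0.7200)(0.6185) = -0.4453.

-0.445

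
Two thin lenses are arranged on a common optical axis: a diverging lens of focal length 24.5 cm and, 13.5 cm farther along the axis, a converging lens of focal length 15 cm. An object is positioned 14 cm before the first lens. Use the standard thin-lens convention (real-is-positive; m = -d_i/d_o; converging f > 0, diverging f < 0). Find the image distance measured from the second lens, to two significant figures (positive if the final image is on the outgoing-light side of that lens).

45 cm

Lens 1: 1/d_i1 = 1/f_1 - 1/d_o1 = 1/(-24.5) - 1/14 = -0.11224 cm^-1, so d_i1 = -8.909 cm.
With d_i1 < 0 the first image is virtual and lies on the object side; the object distance for lens 2 is d_o2 = 13.5 - (-8.909) = 22.409 cm.
Lens 2: 1/d_i2 = 1/f_2 - 1/d_o2 = 1/15 - 1/(22.409) = 0.02204 cm^-1, so d_i2 = 45.368 cm.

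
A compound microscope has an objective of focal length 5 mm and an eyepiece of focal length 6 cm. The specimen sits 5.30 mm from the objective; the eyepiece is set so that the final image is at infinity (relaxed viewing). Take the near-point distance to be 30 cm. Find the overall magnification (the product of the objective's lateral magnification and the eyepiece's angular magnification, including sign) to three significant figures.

-83.3

Convert to cm: f_obj = 5 mm = 0.5 cm; d_o = 5.30 mm = 0.53 cm.
Objective: 1/d_i = 1/f_obj - 1/d_o = 1/0.5 - 1/0.53 = 0.11321 cm^-1, so d_i = 8.833 cm.
m_obj = -d_i/d_o = -8.833/0.53 = -16.667.
Eyepiece angular magnification (image at infinity): M_eye = D/f_e = 30/6 = 5.000.
Overall M = m_obj x M_eye = (-16.667)(5.000) = -83.33.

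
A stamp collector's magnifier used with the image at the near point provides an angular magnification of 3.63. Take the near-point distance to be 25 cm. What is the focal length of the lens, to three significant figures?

9.51 cm

For the image at the near point, M = 1 + D/f.
f = D/(M - 1) = 25/(3.63 - 1) = 9.506 cm.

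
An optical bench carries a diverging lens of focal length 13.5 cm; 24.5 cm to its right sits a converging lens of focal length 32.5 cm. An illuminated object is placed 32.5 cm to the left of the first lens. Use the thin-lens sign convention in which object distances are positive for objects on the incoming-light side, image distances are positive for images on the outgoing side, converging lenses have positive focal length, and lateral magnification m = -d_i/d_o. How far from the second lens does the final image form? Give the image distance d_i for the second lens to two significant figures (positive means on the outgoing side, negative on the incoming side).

720 cm

Applying the thin-lens equation to the first lens, 1/(-13.5) = 1/32.5 + 1/d_i1, which gives d_i1 = -9.538 cm.
With d_i1 < 0 the first image is virtual and lies on the object side; the object distance for lens 2 is d_o2 = 24.5 - (-9.538) = 34.038 cm.
Applying the thin-lens equation again with f_2 = 32.5 cm and d_o2 = 34.038 cm gives d_i2 = 719.249 cm.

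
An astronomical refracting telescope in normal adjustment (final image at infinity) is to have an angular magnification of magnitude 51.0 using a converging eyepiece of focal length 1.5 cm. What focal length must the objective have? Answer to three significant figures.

|M| = f_obj/|f_eye|, so f_obj = |M| x |f_eye| = 51.0 x 1.5 = 76.500 cm.

76.5 cm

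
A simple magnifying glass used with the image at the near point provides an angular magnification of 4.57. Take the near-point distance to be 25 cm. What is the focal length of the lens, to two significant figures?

For the image at the near point, M = 1 + D/f.
f = D/(M - 1) = 25/(4.57 - 1) = 7.003 cm.

7.0 cm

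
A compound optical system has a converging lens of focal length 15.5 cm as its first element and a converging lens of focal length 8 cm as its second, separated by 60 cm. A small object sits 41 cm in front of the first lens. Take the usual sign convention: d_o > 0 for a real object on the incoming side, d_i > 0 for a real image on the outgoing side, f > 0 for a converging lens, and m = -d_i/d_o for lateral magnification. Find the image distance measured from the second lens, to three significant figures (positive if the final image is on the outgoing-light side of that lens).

10.4 cm

First lens: d_i1 = 1/(1/15.5 - 1/41) = 24.922 cm.
The intermediate image is 24.922 cm to the right of lens 1, so d_o2 = L - d_i1 = 60 - 24.922 = 35.078 cm.
Second lens: d_i2 = 1/(1/8 - 1/(35.078)) = 10.364 cm.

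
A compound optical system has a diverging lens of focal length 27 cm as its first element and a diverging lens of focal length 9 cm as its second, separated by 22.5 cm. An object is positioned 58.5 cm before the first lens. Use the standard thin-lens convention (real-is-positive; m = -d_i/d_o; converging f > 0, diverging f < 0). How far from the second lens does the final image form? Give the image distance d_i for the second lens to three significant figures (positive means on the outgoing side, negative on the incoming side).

Lens 1: 1/d_i1 = 1/f_1 - 1/d_o1 = 1/(-27) - 1/58.5 = -0.05413 cm^-1, so d_i1 = -18.474 cm.
With d_i1 < 0 the first image is virtual and lies on the object side; the object distance for lens 2 is d_o2 = 22.5 - (-18.474) = 40.974 cm.
Lens 2: 1/d_i2 = 1/f_2 - 1/d_o2 = 1/(-9) - 1/(40.974) = -0.13552 cm^-1, so d_i2 = -7.379 cm.

-7.38 cm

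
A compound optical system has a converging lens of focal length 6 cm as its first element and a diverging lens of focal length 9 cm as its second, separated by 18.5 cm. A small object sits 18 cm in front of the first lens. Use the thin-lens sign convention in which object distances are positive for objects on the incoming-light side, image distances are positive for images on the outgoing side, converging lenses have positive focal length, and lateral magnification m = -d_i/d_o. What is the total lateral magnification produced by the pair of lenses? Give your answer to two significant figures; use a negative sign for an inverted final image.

Applying the thin-lens equation to the first lens, 1/6 = 1/18 + 1/d_i1, which gives d_i1 = 9.000 cm.
Its lateral magnification is m_1 = -d_i1/d_o1 = -(9.000)/18 = -0.5000.
The intermediate image is 9.000 cm to the right of lens 1, so d_o2 = L - d_i1 = 18.5 - 9.000 = 9.500 cm.
Applying the thin-lens equation again with f_2 = -9 cm and d_o2 = 9.500 cm gives d_i2 = -4.622 cm.
m_2 = -(-4.622)/(9.500) = 0.4865.
Total m = m_1 x m_2 = (-0.5000)(0.4865) = -0.2432.

-0.24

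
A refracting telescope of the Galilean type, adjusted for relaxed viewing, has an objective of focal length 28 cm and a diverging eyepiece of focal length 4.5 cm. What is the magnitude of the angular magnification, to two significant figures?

|M| = f_obj/|f_eye| = 28/4.5 = 6.222.

6.2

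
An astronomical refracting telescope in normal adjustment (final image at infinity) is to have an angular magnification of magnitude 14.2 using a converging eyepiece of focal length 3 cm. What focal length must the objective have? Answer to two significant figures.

|M| = f_obj/|f_eye|, so f_obj = |M| x |f_eye| = 14.2 x 3 = 42.600 cm.

43 cm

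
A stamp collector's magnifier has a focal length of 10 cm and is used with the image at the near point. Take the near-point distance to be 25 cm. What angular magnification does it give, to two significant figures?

3.5

M = 1 + D/f = 1 + 25/10 = 3.500.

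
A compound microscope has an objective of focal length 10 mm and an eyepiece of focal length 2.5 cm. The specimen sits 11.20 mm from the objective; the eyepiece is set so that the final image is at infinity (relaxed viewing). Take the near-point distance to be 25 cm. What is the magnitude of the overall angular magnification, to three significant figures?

83.3

Convert to cm: f_obj = 10 mm = 1 cm; d_o = 11.20 mm = 1.12 cm.
Objective: 1/d_i = 1/f_obj - 1/d_o = 1/1 - 1/1.12 = 0.10714 cm^-1, so d_i = 9.333 cm.
m_obj = -d_i/d_o = -9.333/1.12 = -8.333.
Eyepiece angular magnification (image at infinity): M_eye = D/f_e = 25/2.5 = 10.000.
Overall M = m_obj x M_eye = (-8.333)(10.000) = -83.33.
|M| = 83.33.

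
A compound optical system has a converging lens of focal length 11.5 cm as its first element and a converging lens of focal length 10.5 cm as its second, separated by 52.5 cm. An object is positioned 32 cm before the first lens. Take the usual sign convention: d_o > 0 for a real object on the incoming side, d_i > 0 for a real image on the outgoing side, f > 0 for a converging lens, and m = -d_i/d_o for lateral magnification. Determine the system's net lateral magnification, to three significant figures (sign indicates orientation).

0.245

First lens: d_i1 = 1/(1/11.5 - 1/32) = 17.951 cm.
m_1 = -(17.951)/32 = -0.5610.
The intermediate image is 17.951 cm to the right of lens 1, so d_o2 = L - d_i1 = 52.5 - 17.951 = 34.549 cm.
Second lens: d_i2 = 1/(1/10.5 - 1/(34.549)) = 15.084 cm.
m_2 = -(15.084)/(34.549) = -0.4366.
Total m = m_1 x m_2 = (-0.5610)(-0.4366) = 0.2449.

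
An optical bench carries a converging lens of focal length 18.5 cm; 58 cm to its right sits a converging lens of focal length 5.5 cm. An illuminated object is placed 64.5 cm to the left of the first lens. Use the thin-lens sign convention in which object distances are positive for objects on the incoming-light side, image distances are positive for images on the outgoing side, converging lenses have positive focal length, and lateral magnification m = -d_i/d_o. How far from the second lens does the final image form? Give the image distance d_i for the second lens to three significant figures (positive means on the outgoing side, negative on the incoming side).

Applying the thin-lens equation to the first lens, 1/18.5 = 1/64.5 + 1/d_i1, which gives d_i1 = 25.940 cm.
That image sits 32.060 cm in front of the second lens, so d_o2 = 32.060 cm.
Applying the thin-lens equation again with f_2 = 5.5 cm and d_o2 = 32.060 cm gives d_i2 = 6.639 cm.

6.64 cm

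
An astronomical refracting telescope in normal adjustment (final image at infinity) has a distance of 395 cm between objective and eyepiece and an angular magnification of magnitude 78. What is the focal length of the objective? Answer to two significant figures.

In normal adjustment the tube length equals f_obj + f_eye and |M| = f_obj/f_eye.
So f_obj = 78 f_eye and 78 f_eye + f_eye = 395 cm, giving f_eye = 395/79 = 5.000 cm and f_obj = 390.000 cm.

390 cm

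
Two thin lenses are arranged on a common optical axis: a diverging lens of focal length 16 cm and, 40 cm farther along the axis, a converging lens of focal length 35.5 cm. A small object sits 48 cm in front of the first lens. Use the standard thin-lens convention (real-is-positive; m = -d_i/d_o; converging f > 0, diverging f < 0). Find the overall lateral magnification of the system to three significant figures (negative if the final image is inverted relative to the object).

-0.538

Lens 1: 1/d_i1 = 1/f_1 - 1/d_o1 = 1/(-16) - 1/48 = -0.08333 cm^-1, so d_i1 = -12.000 cm.
m_1 = -(-12.000)/48 = 0.2500.
With d_i1 < 0 the first image is virtual and lies on the object side; the object distance for lens 2 is d_o2 = 40 - (-12.000) = 52.000 cm.
Lens 2: 1/d_i2 = 1/f_2 - 1/d_o2 = 1/35.5 - 1/(52.000) = 0.00894 cm^-1, so d_i2 = 111.879 cm.
m_2 = -(111.879)/(52.000) = -2.1515.
The system's lateral magnification is m_1 m_2 = (0.2500)(-2.1515) = -0.5379.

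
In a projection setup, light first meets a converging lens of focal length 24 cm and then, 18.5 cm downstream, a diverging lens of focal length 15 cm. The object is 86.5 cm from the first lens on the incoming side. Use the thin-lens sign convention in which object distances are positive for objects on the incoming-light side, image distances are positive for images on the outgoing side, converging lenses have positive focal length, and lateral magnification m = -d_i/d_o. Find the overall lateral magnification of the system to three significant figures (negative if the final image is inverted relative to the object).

First lens: d_i1 = 1/(1/24 - 1/86.5) = 33.216 cm.
m_1 = -(33.216)/86.5 = -0.3840.
This image would form 33.216 cm past lens 1, i.e. 14.716 cm beyond lens 2, so it is a virtual object for lens 2: d_o2 = 18.5 - 33.216 = -14.716 cm.
Second lens: d_i2 = 1/(1/(-15) - 1/(-14.716)) = 777.254 cm.
m_2 = -(777.254)/(-14.716) = 52.8169.
The system's lateral magnification is m_1 m_2 = (-0.3840)(52.8169) = -20.2817.

-20.3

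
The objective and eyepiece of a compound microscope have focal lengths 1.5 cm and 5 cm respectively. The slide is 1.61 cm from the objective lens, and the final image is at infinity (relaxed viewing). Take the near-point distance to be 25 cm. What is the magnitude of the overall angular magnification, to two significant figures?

68

Objective: 1/d_i = 1/f_obj - 1/d_o = 1/1.5 - 1/1.61 = 0.04555 cm^-1, so d_i = 21.955 cm.
m_obj = -d_i/d_o = -21.955/1.61 = -13.636.
Eyepiece angular magnification (image at infinity): M_eye = D/f_e = 25/5 = 5.000.
Overall M = m_obj x M_eye = (-13.636)(5.000) = -68.18.
|M| = 68.18.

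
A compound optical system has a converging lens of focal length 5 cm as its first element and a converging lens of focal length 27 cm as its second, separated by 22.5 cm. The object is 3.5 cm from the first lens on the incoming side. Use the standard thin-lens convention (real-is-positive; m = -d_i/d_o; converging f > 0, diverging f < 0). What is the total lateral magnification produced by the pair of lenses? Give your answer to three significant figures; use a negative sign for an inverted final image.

-12.6

Applying the thin-lens equation to the first lens, 1/5 = 1/3.5 + 1/d_i1, which gives d_i1 = -11.667 cm.
Its lateral magnification is m_1 = -d_i1/d_o1 = -(-11.667)/3.5 = 3.3333.
With d_i1 < 0 the first image is virtual and lies on the object side; the object distance for lens 2 is d_o2 = 22.5 - (-11.667) = 34.167 cm.
Applying the thin-lens equation again with f_2 = 27 cm and d_o2 = 34.167 cm gives d_i2 = 128.721 cm.
m_2 = -(128.721)/(34.167) = -3.7674.
Overall magnification: m = m_1 m_2 = -12.5581.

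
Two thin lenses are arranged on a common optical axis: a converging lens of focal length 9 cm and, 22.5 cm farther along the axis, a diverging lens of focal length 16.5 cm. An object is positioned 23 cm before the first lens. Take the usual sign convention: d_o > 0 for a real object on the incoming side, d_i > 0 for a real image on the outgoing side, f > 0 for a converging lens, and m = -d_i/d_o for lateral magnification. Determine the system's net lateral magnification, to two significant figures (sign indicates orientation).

Applying the thin-lens equation to the first lens, 1/9 = 1/23 + 1/d_i1, which gives d_i1 = 14.786 cm.
Its lateral magnification is m_1 = -d_i1/d_o1 = -(14.786)/23 = -0.6429.
That image sits 7.714 cm in front of the second lens, so d_o2 = 7.714 cm.
Applying the thin-lens equation again with f_2 = -16.5 cm and d_o2 = 7.714 cm gives d_i2 = -5.257 cm.
m_2 = -(-5.257)/(7.714) = 0.6814.
Overall magnification: m = m_1 m_2 = -0.4381.

-0.44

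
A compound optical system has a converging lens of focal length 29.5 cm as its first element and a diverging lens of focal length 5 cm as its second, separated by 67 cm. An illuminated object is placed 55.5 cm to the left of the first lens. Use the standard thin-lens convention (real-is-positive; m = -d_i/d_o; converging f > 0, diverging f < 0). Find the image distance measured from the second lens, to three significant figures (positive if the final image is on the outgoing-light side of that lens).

-2.23 cm

Lens 1: 1/d_i1 = 1/f_1 - 1/d_o1 = 1/29.5 - 1/55.5 = 0.01588 cm^-1, so d_i1 = 62.971 cm.
That image sits 4.029 cm in front of the second lens, so d_o2 = 4.029 cm.
Lens 2: 1/d_i2 = 1/f_2 - 1/d_o2 = 1/(-5) - 1/(4.029) = -0.44821 cm^-1, so d_i2 = -2.231 cm.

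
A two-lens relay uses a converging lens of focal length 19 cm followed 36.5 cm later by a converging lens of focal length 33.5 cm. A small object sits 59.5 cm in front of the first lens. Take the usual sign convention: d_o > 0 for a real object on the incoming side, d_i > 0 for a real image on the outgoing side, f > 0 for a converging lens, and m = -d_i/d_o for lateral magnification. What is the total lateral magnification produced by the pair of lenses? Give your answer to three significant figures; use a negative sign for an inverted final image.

-0.631

Applying the thin-lens equation to the first lens, 1/19 = 1/59.5 + 1/d_i1, which gives d_i1 = 27.914 cm.
Its lateral magnification is m_1 = -d_i1/d_o1 = -(27.914)/59.5 = -0.4691.
That image sits 8.586 cm in front of the second lens, so d_o2 = 8.586 cm.
Applying the thin-lens equation again with f_2 = 33.5 cm and d_o2 = 8.586 cm gives d_i2 = -11.546 cm.
m_2 = -(-11.546)/(8.586) = 1.3446.
Total m = m_1 x m_2 = (-0.4691)(1.3446) = -0.6308.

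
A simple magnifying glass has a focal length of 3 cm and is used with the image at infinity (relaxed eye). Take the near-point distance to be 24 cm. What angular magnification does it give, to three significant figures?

M = D/f = 24/3 = 8.000.

8.00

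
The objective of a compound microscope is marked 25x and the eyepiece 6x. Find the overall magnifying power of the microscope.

150

The overall magnification of a compound microscope is the product of the objective and eyepiece magnifications:
M = M_obj x M_eye = 25 x 6 = 150.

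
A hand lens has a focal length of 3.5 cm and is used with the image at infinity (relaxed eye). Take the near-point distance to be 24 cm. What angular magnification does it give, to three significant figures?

M = D/f = 24/3.5 = 6.857.

6.86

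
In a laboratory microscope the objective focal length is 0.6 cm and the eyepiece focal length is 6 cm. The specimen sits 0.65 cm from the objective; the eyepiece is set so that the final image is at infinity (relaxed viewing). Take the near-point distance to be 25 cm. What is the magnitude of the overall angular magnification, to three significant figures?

50.0

Objective: 1/d_i = 1/f_obj - 1/d_o = 1/0.6 - 1/0.65 = 0.12821 cm^-1, so d_i = 7.800 cm.
m_obj = -d_i/d_o = -7.800/0.65 = -12.000.
Eyepiece angular magnification (image at infinity): M_eye = D/f_e = 25/6 = 4.167.
Overall M = m_obj x M_eye = (-12.000)(4.167) = -50.00.
|M| = 50.00.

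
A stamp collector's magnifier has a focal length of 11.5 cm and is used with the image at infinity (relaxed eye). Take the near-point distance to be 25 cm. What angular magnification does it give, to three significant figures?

M = D/f = 25/11.5 = 2.174.

2.17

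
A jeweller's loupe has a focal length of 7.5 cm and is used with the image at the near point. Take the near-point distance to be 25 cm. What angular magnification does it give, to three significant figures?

4.33

M = 1 + D/f = 1 + 25/7.5 = 4.333.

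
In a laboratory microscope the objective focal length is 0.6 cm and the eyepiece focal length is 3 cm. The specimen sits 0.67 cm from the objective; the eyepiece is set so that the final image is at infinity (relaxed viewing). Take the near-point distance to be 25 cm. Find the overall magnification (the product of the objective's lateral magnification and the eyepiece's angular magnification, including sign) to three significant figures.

-71.4

Objective: 1/d_i = 1/f_obj - 1/d_o = 1/0.6 - 1/0.67 = 0.17413 cm^-1, so d_i = 5.743 cm.
m_obj = -d_i/d_o = -5.743/0.67 = -8.571.
Eyepiece angular magnification (image at infinity): M_eye = D/f_e = 25/3 = 8.333.
Overall M = m_obj x M_eye = (-8.571)(8.333) = -71.43.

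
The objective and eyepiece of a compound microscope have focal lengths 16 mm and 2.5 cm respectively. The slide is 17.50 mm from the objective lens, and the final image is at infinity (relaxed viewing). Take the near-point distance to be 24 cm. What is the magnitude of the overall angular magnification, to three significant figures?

Convert to cm: f_obj = 16 mm = 1.6 cm; d_o = 17.50 mm = 1.75 cm.
Objective: 1/d_i = 1/f_obj - 1/d_o = 1/1.6 - 1/1.75 = 0.05357 cm^-1, so d_i = 18.667 cm.
m_obj = -d_i/d_o = -18.667/1.75 = -10.667.
Eyepiece angular magnification (image at infinity): M_eye = D/f_e = 24/2.5 = 9.600.
Overall M = m_obj x M_eye = (-10.667)(9.600) = -102.40.
|M| = 102.40.

102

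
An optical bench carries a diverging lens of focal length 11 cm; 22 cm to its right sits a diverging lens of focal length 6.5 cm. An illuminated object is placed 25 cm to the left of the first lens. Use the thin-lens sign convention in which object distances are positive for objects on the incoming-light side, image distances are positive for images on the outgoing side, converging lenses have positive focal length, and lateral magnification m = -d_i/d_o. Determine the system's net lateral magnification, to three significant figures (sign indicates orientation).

Applying the thin-lens equation to the first lens, 1/(-11) = 1/25 + 1/d_i1, which gives d_i1 = -7.639 cm.
Its lateral magnification is m_1 = -d_i1/d_o1 = -(-7.639)/25 = 0.3056.
The intermediate image is virtual, 7.639 cm to the left of lens 1, so d_o2 = L - d_i1 = 22 - (-7.639) = 29.639 cm.
Applying the thin-lens equation again with f_2 = -6.5 cm and d_o2 = 29.639 cm gives d_i2 = -5.331 cm.
m_2 = -(-5.331)/(29.639) = 0.1799.
The system's lateral magnification is m_1 m_2 = (0.3056)(0.1799) = 0.0550.

0.0550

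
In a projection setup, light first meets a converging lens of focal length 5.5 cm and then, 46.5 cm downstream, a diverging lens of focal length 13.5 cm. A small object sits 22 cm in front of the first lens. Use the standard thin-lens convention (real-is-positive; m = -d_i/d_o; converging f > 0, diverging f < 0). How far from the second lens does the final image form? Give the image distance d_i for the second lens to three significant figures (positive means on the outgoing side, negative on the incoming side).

-10.0 cm

First lens: d_i1 = 1/(1/5.5 - 1/22) = 7.333 cm.
Object distance for lens 2: d_o2 = 46.5 - 7.333 = 39.167 cm.
Second lens: d_i2 = 1/(1/(-13.5) - 1/(39.167)) = -10.040 cm.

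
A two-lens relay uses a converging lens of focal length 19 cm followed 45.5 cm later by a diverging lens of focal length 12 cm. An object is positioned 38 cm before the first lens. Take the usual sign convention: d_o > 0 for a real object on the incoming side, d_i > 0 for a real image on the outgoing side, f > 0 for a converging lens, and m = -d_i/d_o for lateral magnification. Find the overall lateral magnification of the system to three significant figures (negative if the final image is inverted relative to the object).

-0.615

Applying the thin-lens equation to the first lens, 1/19 = 1/38 + 1/d_i1, which gives d_i1 = 38.000 cm.
Its lateral magnification is m_1 = -d_i1/d_o1 = -(38.000)/38 = -1.0000.
That image sits 7.500 cm in front of the second lens, so d_o2 = 7.500 cm.
Applying the thin-lens equation again with f_2 = -12 cm and d_o2 = 7.500 cm gives d_i2 = -4.615 cm.
m_2 = -(-4.615)/(7.500) = 0.6154.
Overall magnification: m = m_1 m_2 = -0.6154.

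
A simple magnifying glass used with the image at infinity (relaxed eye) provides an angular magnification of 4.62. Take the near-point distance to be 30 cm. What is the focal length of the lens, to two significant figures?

6.5 cm

For the image at infinity, M = D/f.
f = D/M = 30/4.62 = 6.494 cm.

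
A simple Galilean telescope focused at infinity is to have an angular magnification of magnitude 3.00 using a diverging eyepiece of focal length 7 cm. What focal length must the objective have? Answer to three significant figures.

21.0 cm

|M| = f_obj/|f_eye|, so f_obj = |M| x |f_eye| = 3.0 x 7 = 21.000 cm.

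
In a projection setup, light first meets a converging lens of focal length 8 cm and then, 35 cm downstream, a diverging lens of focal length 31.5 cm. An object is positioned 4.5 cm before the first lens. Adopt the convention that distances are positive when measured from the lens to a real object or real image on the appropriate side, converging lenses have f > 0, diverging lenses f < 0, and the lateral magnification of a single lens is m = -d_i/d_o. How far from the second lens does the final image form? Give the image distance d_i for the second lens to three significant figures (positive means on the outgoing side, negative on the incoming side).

Applying the thin-lens equation to the first lens, 1/8 = 1/4.5 + 1/d_i1, which gives d_i1 = -10.286 cm.
With d_i1 < 0 the first image is virtual and lies on the object side; the object distance for lens 2 is d_o2 = 35 - (-10.286) = 45.286 cm.
Applying the thin-lens equation again with f_2 = -31.5 cm and d_o2 = 45.286 cm gives d_i2 = -18.578 cm.

-18.6 cm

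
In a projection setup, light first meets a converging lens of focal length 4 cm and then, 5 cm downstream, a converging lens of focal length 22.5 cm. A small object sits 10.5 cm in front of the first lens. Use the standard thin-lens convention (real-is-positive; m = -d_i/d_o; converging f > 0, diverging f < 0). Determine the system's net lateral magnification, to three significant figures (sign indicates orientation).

-0.578

First lens: d_i1 = 1/(1/4 - 1/10.5) = 6.462 cm.
m_1 = -(6.462)/10.5 = -0.6154.
Since 6.462 cm > 5 cm, the first image lies past the second lens and serves as a virtual object: d_o2 = L - d_i1 = -1.462 cm.
Second lens: d_i2 = 1/(1/22.5 - 1/(-1.462)) = 1.372 cm.
m_2 = -(1.372)/(-1.462) = 0.9390.
The system's lateral magnification is m_1 m_2 = (-0.6154)(0.9390) = -0.5778.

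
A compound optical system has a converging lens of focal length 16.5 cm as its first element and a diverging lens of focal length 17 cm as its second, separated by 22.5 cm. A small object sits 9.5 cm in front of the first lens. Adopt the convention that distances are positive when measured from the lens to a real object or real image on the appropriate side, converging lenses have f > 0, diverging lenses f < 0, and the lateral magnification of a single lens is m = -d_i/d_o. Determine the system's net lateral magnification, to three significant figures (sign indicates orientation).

0.647

First lens: d_i1 = 1/(1/16.5 - 1/9.5) = -22.393 cm.
m_1 = -(-22.393)/9.5 = 2.3571.
With d_i1 < 0 the first image is virtual and lies on the object side; the object distance for lens 2 is d_o2 = 22.5 - (-22.393) = 44.893 cm.
Second lens: d_i2 = 1/(1/(-17) - 1/(44.893)) = -12.331 cm.
m_2 = -(-12.331)/(44.893) = 0.2747.
Total m = m_1 x m_2 = (2.3571)(0.2747) = 0.6474.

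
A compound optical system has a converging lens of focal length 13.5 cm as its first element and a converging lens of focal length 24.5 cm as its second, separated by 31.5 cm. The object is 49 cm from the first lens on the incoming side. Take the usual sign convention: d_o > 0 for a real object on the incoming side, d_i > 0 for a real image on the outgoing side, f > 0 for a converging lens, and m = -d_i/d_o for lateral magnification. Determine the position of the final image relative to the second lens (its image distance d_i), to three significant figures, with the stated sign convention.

First lens: d_i1 = 1/(1/13.5 - 1/49) = 18.634 cm.
Object distance for lens 2: d_o2 = 31.5 - 18.634 = 12.866 cm.
Second lens: d_i2 = 1/(1/24.5 - 1/(12.866)) = -27.095 cm.

-27.1 cm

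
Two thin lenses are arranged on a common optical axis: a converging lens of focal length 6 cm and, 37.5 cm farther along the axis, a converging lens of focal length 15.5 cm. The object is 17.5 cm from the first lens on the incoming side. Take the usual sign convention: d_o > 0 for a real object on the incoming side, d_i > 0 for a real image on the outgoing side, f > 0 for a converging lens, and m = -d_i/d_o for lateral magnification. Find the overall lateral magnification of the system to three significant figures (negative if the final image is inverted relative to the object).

Applying the thin-lens equation to the first lens, 1/6 = 1/17.5 + 1/d_i1, which gives d_i1 = 9.130 cm.
Its lateral magnification is m_1 = -d_i1/d_o1 = -(9.130)/17.5 = -0.5217.
The intermediate image is 9.130 cm to the right of lens 1, so d_o2 = L - d_i1 = 37.5 - 9.130 = 28.370 cm.
Applying the thin-lens equation again with f_2 = 15.5 cm and d_o2 = 28.370 cm gives d_i2 = 34.168 cm.
m_2 = -(34.168)/(28.370) = -1.2044.
Total m = m_1 x m_2 = (-0.5217)(-1.2044) = 0.6284.

0.628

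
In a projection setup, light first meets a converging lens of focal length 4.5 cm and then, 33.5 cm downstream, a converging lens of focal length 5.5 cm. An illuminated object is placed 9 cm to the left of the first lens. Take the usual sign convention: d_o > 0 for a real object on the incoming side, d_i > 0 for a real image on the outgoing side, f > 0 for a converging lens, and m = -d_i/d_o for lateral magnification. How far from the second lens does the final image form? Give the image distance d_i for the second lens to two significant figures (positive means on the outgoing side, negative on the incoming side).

Lens 1: 1/d_i1 = 1/f_1 - 1/d_o1 = 1/4.5 - 1/9 = 0.11111 cm^-1, so d_i1 = 9.000 cm.
That image sits 24.500 cm in front of the second lens, so d_o2 = 24.500 cm.
Lens 2: 1/d_i2 = 1/f_2 - 1/d_o2 = 1/5.5 - 1/(24.500) = 0.14100 cm^-1, so d_i2 = 7.092 cm.

7.1 cm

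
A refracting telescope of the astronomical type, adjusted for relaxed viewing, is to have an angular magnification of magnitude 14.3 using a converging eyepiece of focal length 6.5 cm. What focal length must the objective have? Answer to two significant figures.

93 cm

|M| = f_obj/|f_eye|, so f_obj = |M| x |f_eye| = 14.3 x 6.5 = 92.950 cm.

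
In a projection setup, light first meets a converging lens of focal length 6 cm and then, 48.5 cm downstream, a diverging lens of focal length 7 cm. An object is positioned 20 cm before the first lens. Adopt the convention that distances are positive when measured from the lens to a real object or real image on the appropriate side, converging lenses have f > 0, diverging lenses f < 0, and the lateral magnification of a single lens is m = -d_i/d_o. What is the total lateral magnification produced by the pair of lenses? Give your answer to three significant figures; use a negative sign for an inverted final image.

-0.0639

Lens 1: 1/d_i1 = 1/f_1 - 1/d_o1 = 1/6 - 1/20 = 0.11667 cm^-1, so d_i1 = 8.571 cm.
m_1 = -(8.571)/20 = -0.4286.
The intermediate image is 8.571 cm to the right of lens 1, so d_o2 = L - d_i1 = 48.5 - 8.571 = 39.929 cm.
Lens 2: 1/d_i2 = 1/f_2 - 1/d_o2 = 1/(-7) - 1/(39.929) = -0.16790 cm^-1, so d_i2 = -5.956 cm.
m_2 = -(-5.956)/(39.929) = 0.1492.
The system's lateral magnification is m_1 m_2 = (-0.4286)(0.1492) = -0.0639.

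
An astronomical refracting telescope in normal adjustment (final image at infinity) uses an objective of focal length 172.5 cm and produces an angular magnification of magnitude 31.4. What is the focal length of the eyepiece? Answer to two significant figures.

|M| = f_obj/f_eye, so f_eye = f_obj/|M| = 172.5/31.4 = 5.494 cm.

5.5 cm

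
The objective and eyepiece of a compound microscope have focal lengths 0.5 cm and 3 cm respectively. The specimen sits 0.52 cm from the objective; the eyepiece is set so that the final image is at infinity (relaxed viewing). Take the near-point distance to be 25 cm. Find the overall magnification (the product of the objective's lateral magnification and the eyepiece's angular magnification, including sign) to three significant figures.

-208

Objective: 1/d_i = 1/f_obj - 1/d_o = 1/0.5 - 1/0.52 = 0.07692 cm^-1, so d_i = 13.000 cm.
m_obj = -d_i/d_o = -13.000/0.52 = -25.000.
Eyepiece angular magnification (image at infinity): M_eye = D/f_e = 25/3 = 8.333.
Overall M = m_obj x M_eye = (-25.000)(8.333) = -208.33.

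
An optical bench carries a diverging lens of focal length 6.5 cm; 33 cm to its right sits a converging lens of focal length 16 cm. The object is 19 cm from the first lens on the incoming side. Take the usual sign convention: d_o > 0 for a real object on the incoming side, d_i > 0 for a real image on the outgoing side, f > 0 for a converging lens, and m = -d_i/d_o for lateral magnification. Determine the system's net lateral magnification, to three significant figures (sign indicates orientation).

Lens 1: 1/d_i1 = 1/f_1 - 1/d_o1 = 1/(-6.5) - 1/19 = -0.20648 cm^-1, so d_i1 = -4.843 cm.
m_1 = -(-4.843)/19 = 0.2549.
With d_i1 < 0 the first image is virtual and lies on the object side; the object distance for lens 2 is d_o2 = 33 - (-4.843) = 37.843 cm.
Lens 2: 1/d_i2 = 1/f_2 - 1/d_o2 = 1/16 - 1/(37.843) = 0.03608 cm^-1, so d_i2 = 27.720 cm.
m_2 = -(27.720)/(37.843) = -0.7325.
Overall magnification: m = m_1 m_2 = -0.1867.

-0.187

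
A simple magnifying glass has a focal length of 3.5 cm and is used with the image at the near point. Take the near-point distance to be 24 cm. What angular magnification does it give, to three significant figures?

M = 1 + D/f = 1 + 24/3.5 = 7.857.

7.86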